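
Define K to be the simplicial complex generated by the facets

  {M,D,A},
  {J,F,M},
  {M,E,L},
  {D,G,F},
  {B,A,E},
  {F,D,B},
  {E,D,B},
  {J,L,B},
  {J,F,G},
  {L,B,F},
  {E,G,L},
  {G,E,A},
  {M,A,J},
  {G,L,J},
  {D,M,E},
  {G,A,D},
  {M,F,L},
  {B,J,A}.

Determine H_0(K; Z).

H_0 = Z.

K has 9 vertices, 27 edges, 18 triangles.
rank ∂_0 = 0, rank ∂_1 = 8 ⇒ b_0 = 9 − 0 − 8 = 1; all invariant factors of ∂_1 are 1 so no torsion. So H_0 ≅ Z.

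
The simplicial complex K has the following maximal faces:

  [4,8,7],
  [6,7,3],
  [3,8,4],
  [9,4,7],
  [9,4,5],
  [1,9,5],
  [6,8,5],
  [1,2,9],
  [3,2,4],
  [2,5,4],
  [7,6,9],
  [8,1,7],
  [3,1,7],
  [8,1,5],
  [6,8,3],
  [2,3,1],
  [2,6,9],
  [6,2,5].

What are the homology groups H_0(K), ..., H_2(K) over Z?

H_0 = Z,  H_1 = Z ⊕ Z/2Z,  H_2 = 0.

Order the vertices as 1 < 2 < 3 < 4 < 5 < 6 < 7 < 8 < 9. Listing each simplex with vertices in this order, K has dimension 2 with simplices:

  0-simplices (9): [1], [2], [3], [4], [5], [6], [7], [8], [9]
  1-simplices (27): (27 of them)
  2-simplices (18): [1,2,3], [1,2,9], [1,3,7], [1,5,8], [1,5,9], [1,7,8], [2,3,4], [2,4,5], [2,5,6], [2,6,9], [3,4,8], [3,6,7], [3,6,8], [4,5,9], [4,7,8], [4,7,9], [5,6,8], [6,7,9]

so the chain groups are C_0 ≅ Z^9, C_1 ≅ Z^27, C_2 ≅ Z^18.

∂_1: C_1 → C_0 maps an edge to its endpoints' difference, ∂[p,q] = q − p. For instance
  ∂[4,5] = [5] − [4].
The resulting 9×27 matrix has rank 8, and its Smith normal form has invariant factors (1,1,1,1,1,1,1,1).

∂_2: C_2 → C_1 sends each 2-simplex [p,q,r] to [q,r] − [p,r] + [p,q]. For instance
  ∂[6,7,9] = [7,9] − [6,9] + [6,7],
  ∂[1,5,8] = [5,8] − [1,8] + [1,5].
The 27×18 boundary matrix has rank 18 and Smith normal form diag(1,1,1,1,1,1,1,1,1,1,1,1,1,1,1,1,1,2).

From H_k ≅ ker(∂_k) / im(∂_{k+1}) we obtain:

  H_0: rank C_0 − rank ∂_1 = 9 − 8 = 1, and the invariant factors of ∂_1 are all 1, so H_0 ≅ Z.
  H_1: rank ker ∂_1 − rank ∂_2 = (27 − 8) − 18 = 1, and ∂_2 has invariant factor 2 > 1, so H_1 ≅ Z ⊕ Z/2Z.
  H_2: rank ker ∂_2 − rank ∂_3 = (18 − 18) − 0 = 0, and there is no ∂_3, so H_2 ≅ 0.

(K is a triangulation of the Klein bottle.)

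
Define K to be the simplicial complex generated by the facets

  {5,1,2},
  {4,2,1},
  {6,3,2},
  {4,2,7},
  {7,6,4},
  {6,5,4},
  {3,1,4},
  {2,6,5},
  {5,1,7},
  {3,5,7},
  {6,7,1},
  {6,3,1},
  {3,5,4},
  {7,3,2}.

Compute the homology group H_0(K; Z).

H_0 ≅ Z.

Fix the vertex order 1 < 2 < 3 < 4 < 5 < 6 < 7 and write every simplex with vertices in increasing order. Then dim K = 2 and the simplices of K are:

  0-simplices (7): [1], [2], [3], [4], [5], [6], [7]
  1-simplices (21): [1,2], [1,3], [1,4], [1,5], [1,6], [1,7], [2,3], [2,4], [2,5], [2,6], [2,7], [3,4], [3,5], [3,6], [3,7], [4,5], [4,6], [4,7], [5,6], [5,7], [6,7]
  2-simplices (14): [1,2,4], [1,2,5], [1,3,4], [1,3,6], [1,5,7], [1,6,7], [2,3,6], [2,3,7], [2,4,7], [2,5,6], [3,4,5], [3,5,7], [4,5,6], [4,6,7]

Hence C_0 ≅ Z^7, C_1 ≅ Z^21, C_2 ≅ Z^14.

The boundary map ∂_1: C_1 → C_0 is given by ∂[p,q] = [q] − [p]. For instance
  ∂[1,4] = [4] − [1].
This gives a 7×21 integer matrix of rank 6; reducing to Smith normal form yields diagonal entries (1,1,1,1,1,1).

∂_2: C_2 → C_1 sends each 2-simplex [p,q,r] to [q,r] − [p,r] + [p,q]. For instance
  ∂[1,2,4] = [2,4] − [1,4] + [1,2],
  ∂[1,2,5] = [2,5] − [1,5] + [1,2].
The 21×14 boundary matrix has rank 13 and Smith normal form diag(1,1,1,1,1,1,1,1,1,1,1,1,1).

Now H_k = ker ∂_k / im ∂_{k+1}, so:

  H_0: rank C_0 − rank ∂_1 = 7 − 6 = 1, and the invariant factors of ∂_1 are all 1, so H_0 ≅ Z.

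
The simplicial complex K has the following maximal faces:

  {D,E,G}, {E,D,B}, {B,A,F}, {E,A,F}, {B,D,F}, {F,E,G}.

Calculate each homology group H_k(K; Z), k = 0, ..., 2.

We work with the vertex ordering A < B < D < E < F < G. The simplices of K, each written with vertices in increasing order, are:

  0-simplices (6): A, B, D, E, F, G
  1-simplices (12): AB, AE, AF, BD, BE, BF, DE, DF, DG, EF, EG, FG
  2-simplices (6): ABF, AEF, BDE, BDF, DEG, EFG

Hence C_0 ≅ Z^6, C_1 ≅ Z^12, C_2 ≅ Z^6.

Boundary ∂_1: C_1 → C_0 is given by ∂[p,q] = [q] − [p]. For instance
  ∂EG = G − E.
This gives a 6×12 integer matrix of rank 5; reducing to Smith normal form yields diagonal entries (1,1,1,1,1).

Boundary ∂_2: C_2 → C_1 acts by ∂[p,q,r] = [q,r] − [p,r] + [p,q]. For instance
  ∂DEG = EG − DG + DE,
  ∂BDE = DE − BE + BD.
This gives a 12×6 integer matrix of rank 6; reducing to Smith normal form yields diagonal entries (1,1,1,1,1,1).

Computing H_k = (kernel of ∂_k) / (image of ∂_{k+1}):

  H_0: rank C_0 − rank ∂_1 = 6 − 5 = 1, and the invariant factors of ∂_1 are all 1, so H_0 ≅ Z.
  H_1: rank ker ∂_1 − rank ∂_2 = (12 − 5) − 6 = 1, and the invariant factors of ∂_2 are all 1, so H_1 ≅ Z.
  H_2: rank ker ∂_2 − rank ∂_3 = (6 − 6) − 0 = 0, and there is no ∂_3, so H_2 ≅ 0.

H_0 = Z,  H_1 = Z,  H_2 = 0.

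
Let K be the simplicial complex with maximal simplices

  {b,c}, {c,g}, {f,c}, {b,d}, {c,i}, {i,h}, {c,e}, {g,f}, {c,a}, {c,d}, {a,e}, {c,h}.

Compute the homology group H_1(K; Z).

H_1 ≅ Z^4.

Take the total order a < b < c < d < e < f < g < h < i on the vertex set. Then K (dimension 1) consists of the simplices:

  0-simplices (9): a, b, c, d, e, f, g, h, i
  1-simplices (12): ac, ae, bc, bd, cd, ce, cf, cg, ch, ci, fg, hi

so the chain groups are C_0 ≅ Z^9, C_1 ≅ Z^12.

Boundary ∂_1: C_1 → C_0 is given by ∂[p,q] = [q] − [p]. For instance
  ∂cd = d − c.
The resulting 9×12 matrix has rank 8, and its Smith normal form has invariant factors (1,1,1,1,1,1,1,1).

From H_k ≅ ker(∂_k) / im(∂_{k+1}) we obtain:

  H_1: rank ker ∂_1 − rank ∂_2 = (12 − 8) − 0 = 4, and there is no ∂_2, so H_1 ≅ Z^4.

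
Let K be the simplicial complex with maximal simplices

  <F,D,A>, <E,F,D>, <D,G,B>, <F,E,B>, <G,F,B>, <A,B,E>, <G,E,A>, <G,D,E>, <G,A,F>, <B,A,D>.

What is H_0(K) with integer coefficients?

H_0 = Z.

Fix the vertex order A < B < D < E < F < G and write every simplex with vertices in increasing order. Then dim K = 2 and the simplices of K are:

  0-simplices (6): A, B, D, E, F, G
  1-simplices (15): AB, AD, AE, AF, AG, BD, BE, BF, BG, DE, DF, DG, EF, EG, FG
  2-simplices (10): ABD, ABE, ADF, AEG, AFG, BDG, BEF, BFG, DEF, DEG

giving chain groups C_0 ≅ Z^6, C_1 ≅ Z^15, C_2 ≅ Z^10.

The boundary map ∂_1: C_1 → C_0 is given by ∂[p,q] = [q] − [p]. For instance
  ∂DG = G − D.
The resulting 6×15 matrix has rank 5, and its Smith normal form has invariant factors (1,1,1,1,1).

The boundary map ∂_2: C_2 → C_1 sends each 2-simplex [p,q,r] to [q,r] − [p,r] + [p,q]. For instance
  ∂DEF = EF − DF + DE,
  ∂BDG = DG − BG + BD.
As a 15×10 matrix over Z this has rank 10, with invariant factors (1,1,1,1,1,1,1,1,1,2).

From H_k ≅ ker(∂_k) / im(∂_{k+1}) we obtain:

  H_0: rank C_0 − rank ∂_1 = 6 − 5 = 1, and the invariant factors of ∂_1 are all 1, so H_0 ≅ Z.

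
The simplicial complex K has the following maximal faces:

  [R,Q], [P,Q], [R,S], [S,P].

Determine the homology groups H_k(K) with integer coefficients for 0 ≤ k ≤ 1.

H_0 ≅ Z,  H_1 ≅ Z.

Order the vertices as P < Q < R < S. Listing each simplex with vertices in this order, K has dimension 1 with simplices:

  0-simplices (4): P, Q, R, S
  1-simplices (4): PQ, PS, QR, RS

Hence C_0 ≅ Z^4, C_1 ≅ Z^4.

Boundary ∂_1: C_1 → C_0 maps an edge to its endpoints' difference, ∂[p,q] = q − p.
The 4×4 boundary matrix has rank 3 and Smith normal form diag(1,1,1).

Computing H_k = (kernel of ∂_k) / (image of ∂_{k+1}):

  H_0: rank C_0 − rank ∂_1 = 4 − 3 = 1, and the invariant factors of ∂_1 are all 1, so H_0 ≅ Z.
  H_1: rank ker ∂_1 − rank ∂_2 = (4 − 3) − 0 = 1, and there is no ∂_2, so H_1 ≅ Z.

As a check, the Euler characteristic is 4 − 4 = 0, which agrees with 1 − 1 = 0.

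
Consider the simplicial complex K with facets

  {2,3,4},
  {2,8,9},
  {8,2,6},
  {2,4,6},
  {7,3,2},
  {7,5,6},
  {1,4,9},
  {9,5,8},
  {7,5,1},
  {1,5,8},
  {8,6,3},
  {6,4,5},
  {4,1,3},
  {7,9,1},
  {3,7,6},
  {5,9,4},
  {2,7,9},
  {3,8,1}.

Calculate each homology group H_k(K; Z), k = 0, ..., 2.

Fix the vertex order 1 < 2 < 3 < 4 < 5 < 6 < 7 < 8 < 9 and write every simplex with vertices in increasing order. Then dim K = 2 and the simplices of K are:

  0-simplices (9): [1], [2], [3], [4], [5], [6], [7], [8], [9]
  1-simplices (27): (27 of them)
  2-simplices (18): [1,3,4], [1,3,8], [1,4,9], [1,5,7], [1,5,8], [1,7,9], [2,3,4], [2,3,7], [2,4,6], [2,6,8], [2,7,9], [2,8,9], [3,6,7], [3,6,8], [4,5,6], [4,5,9], [5,6,7], [5,8,9]

giving chain groups C_0 ≅ Z^9, C_1 ≅ Z^27, C_2 ≅ Z^18.

The boundary map ∂_1: C_1 → C_0 maps an edge to its endpoints' difference, ∂[p,q] = q − p.
The resulting 9×27 matrix has rank 8, and its Smith normal form has invariant factors (1,1,1,1,1,1,1,1).

∂_2: C_2 → C_1 sends each 2-simplex [p,q,r] to [q,r] − [p,r] + [p,q]. For instance
  ∂[2,8,9] = [8,9] − [2,9] + [2,8],
  ∂[1,5,7] = [5,7] − [1,7] + [1,5].
The resulting 27×18 matrix has rank 18, and its Smith normal form has invariant factors (1,1,1,1,1,1,1,1,1,1,1,1,1,1,1,1,1,2).

Computing H_k = (kernel of ∂_k) / (image of ∂_{k+1}):

  H_0: rank C_0 − rank ∂_1 = 9 − 8 = 1, and the invariant factors of ∂_1 are all 1, so H_0 = Z.
  H_1: rank ker ∂_1 − rank ∂_2 = (27 − 8) − 18 = 1, and ∂_2 has invariant factor 2 > 1, so H_1 = Z ⊕ Z/2.
  H_2: rank ker ∂_2 − rank ∂_3 = (18 − 18) − 0 = 0, and there is no ∂_3, so H_2 = 0.

H_0 = Z,  H_1 = Z ⊕ Z/2,  H_2 = 0.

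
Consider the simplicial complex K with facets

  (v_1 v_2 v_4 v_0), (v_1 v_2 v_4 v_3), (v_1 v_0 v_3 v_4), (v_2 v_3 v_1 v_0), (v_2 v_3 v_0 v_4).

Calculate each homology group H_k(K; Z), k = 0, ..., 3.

Order the vertices as v_0 < v_1 < v_2 < v_3 < v_4. Listing each simplex with vertices in this order, K has dimension 3 with simplices:

  0-simplices (5): [v_0], [v_1], [v_2], [v_3], [v_4]
  1-simplices (10): [v_0,v_1], [v_0,v_2], [v_0,v_3], [v_0,v_4], [v_1,v_2], [v_1,v_3], [v_1,v_4], [v_2,v_3], [v_2,v_4], [v_3,v_4]
  2-simplices (10): [v_0,v_1,v_2], [v_0,v_1,v_3], [v_0,v_1,v_4], [v_0,v_2,v_3], [v_0,v_2,v_4], [v_0,v_3,v_4], [v_1,v_2,v_3], [v_1,v_2,v_4], [v_1,v_3,v_4], [v_2,v_3,v_4]
  3-simplices (5): [v_0,v_1,v_2,v_3], [v_0,v_1,v_2,v_4], [v_0,v_1,v_3,v_4], [v_0,v_2,v_3,v_4], [v_1,v_2,v_3,v_4]

so the chain groups are C_0 ≅ Z^5, C_1 ≅ Z^10, C_2 ≅ Z^10, C_3 ≅ Z^5.

Boundary ∂_1: C_1 → C_0 is given by ∂[p,q] = [q] − [p].
As a 5×10 matrix over Z this has rank 4, with invariant factors (1,1,1,1).

Boundary ∂_2: C_2 → C_1 acts by ∂[p,q,r] = [q,r] − [p,r] + [p,q]. For instance
  ∂[v_0,v_1,v_4] = [v_1,v_4] − [v_0,v_4] + [v_0,v_1],
  ∂[v_1,v_3,v_4] = [v_3,v_4] − [v_1,v_4] + [v_1,v_3].
This gives a 10×10 integer matrix of rank 6; reducing to Smith normal form yields diagonal entries (1,1,1,1,1,1).

The boundary map ∂_3: C_3 → C_2 sends each 3-simplex σ to the alternating sum Σ_i (−1)^i (σ with its i-th vertex removed). For instance
  ∂[v_1,v_2,v_3,v_4] = [v_2,v_3,v_4] − [v_1,v_3,v_4] + [v_1,v_2,v_4] − [v_1,v_2,v_3],
  ∂[v_0,v_2,v_3,v_4] = [v_2,v_3,v_4] − [v_0,v_3,v_4] + [v_0,v_2,v_4] − [v_0,v_2,v_3].
The resulting 10×5 matrix has rank 4, and its Smith normal form has invariant factors (1,1,1,1).

Computing H_k = (kernel of ∂_k) / (image of ∂_{k+1}):

  H_0: rank C_0 − rank ∂_1 = 5 − 4 = 1, and the invariant factors of ∂_1 are all 1, so H_0 ≅ Z.
  H_1: rank ker ∂_1 − rank ∂_2 = (10 − 4) − 6 = 0, and the invariant factors of ∂_2 are all 1, so H_1 ≅ 0.
  H_2: rank ker ∂_2 − rank ∂_3 = (10 − 6) − 4 = 0, and the invariant factors of ∂_3 are all 1, so H_2 ≅ 0.
  H_3: rank ker ∂_3 − rank ∂_4 = (5 − 4) − 0 = 1, and there is no ∂_4, so H_3 ≅ Z.

As a check, the Euler characteristic is 5 − 10 + 10 − 5 = 0, which agrees with 1 − 0 + 0 − 1 = 0.
(K is a triangulation of the 3-sphere S^3.)

H_0 = Z,  H_1 = 0,  H_2 = 0,  H_3 = Z.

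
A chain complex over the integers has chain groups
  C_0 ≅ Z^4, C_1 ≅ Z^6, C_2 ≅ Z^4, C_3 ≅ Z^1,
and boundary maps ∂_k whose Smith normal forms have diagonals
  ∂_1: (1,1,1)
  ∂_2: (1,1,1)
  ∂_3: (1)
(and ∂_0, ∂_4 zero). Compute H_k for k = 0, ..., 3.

H_0: b_0 = 4 − 0 − 3 = 1; torsion from ∂_1 factors > 1: none. So H_0 = Z.
H_1: b_1 = 6 − 3 − 3 = 0; torsion from ∂_2 factors > 1: none. So H_1 = 0.
H_2: b_2 = 4 − 3 − 1 = 0; torsion from ∂_3 factors > 1: none. So H_2 = 0.
H_3: b_3 = 1 − 1 − 0 = 0; torsion from ∂_4 factors > 1: none. So H_3 = 0.

H_0 = Z,  H_1 = 0,  H_2 = 0,  H_3 = 0.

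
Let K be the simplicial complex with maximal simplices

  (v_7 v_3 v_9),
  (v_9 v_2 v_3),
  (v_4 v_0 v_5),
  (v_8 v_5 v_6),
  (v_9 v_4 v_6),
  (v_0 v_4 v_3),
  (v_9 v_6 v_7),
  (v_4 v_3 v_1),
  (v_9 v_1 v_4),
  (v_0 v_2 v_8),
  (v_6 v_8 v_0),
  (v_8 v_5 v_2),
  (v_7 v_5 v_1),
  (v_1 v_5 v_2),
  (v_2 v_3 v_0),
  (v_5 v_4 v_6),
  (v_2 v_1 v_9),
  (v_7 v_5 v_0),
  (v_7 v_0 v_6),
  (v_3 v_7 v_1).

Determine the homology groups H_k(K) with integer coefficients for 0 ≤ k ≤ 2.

Fix the vertex order v_0 < v_1 < v_2 < v_3 < v_4 < v_5 < v_6 < v_7 < v_8 < v_9 and write every simplex with vertices in increasing order. Then dim K = 2 and the simplices of K are:

  0-simplices (10): [v_0], [v_1], [v_2], [v_3], [v_4], [v_5], [v_6], [v_7], [v_8], [v_9]
  1-simplices (30): (30 of them)
  2-simplices (20): (20 of them)

Hence C_0 ≅ Z^10, C_1 ≅ Z^30, C_2 ≅ Z^20.

Boundary ∂_1: C_1 → C_0 maps an edge to its endpoints' difference, ∂[p,q] = q − p. For instance
  ∂[v_6,v_7] = [v_7] − [v_6].
The resulting 10×30 matrix has rank 9, and its Smith normal form has invariant factors (1,1,1,1,1,1,1,1,1).

Boundary ∂_2: C_2 → C_1 sends each 2-simplex [p,q,r] to [q,r] − [p,r] + [p,q]. For instance
  ∂[v_0,v_6,v_7] = [v_6,v_7] − [v_0,v_7] + [v_0,v_6],
  ∂[v_0,v_2,v_3] = [v_2,v_3] − [v_0,v_3] + [v_0,v_2].
This gives a 30×20 integer matrix of rank 20; reducing to Smith normal form yields diagonal entries (1,1,1,1,1,1,1,1,1,1,1,1,1,1,1,1,1,1,1,2).

Computing H_k = (kernel of ∂_k) / (image of ∂_{k+1}):

  H_0: rank C_0 − rank ∂_1 = 10 − 9 = 1, and the invariant factors of ∂_1 are all 1, so H_0 ≅ Z.
  H_1: rank ker ∂_1 − rank ∂_2 = (30 − 9) − 20 = 1, and ∂_2 has invariant factor 2 > 1, so H_1 ≅ Z ⊕ Z/2.
  H_2: rank ker ∂_2 − rank ∂_3 = (20 − 20) − 0 = 0, and there is no ∂_3, so H_2 ≅ 0.

As a check, the Euler characteristic is 10 − 30 + 20 = 0, which agrees with 1 − 1 + 0 = 0.

H_0 = Z,  H_1 = Z ⊕ Z/2,  H_2 = 0.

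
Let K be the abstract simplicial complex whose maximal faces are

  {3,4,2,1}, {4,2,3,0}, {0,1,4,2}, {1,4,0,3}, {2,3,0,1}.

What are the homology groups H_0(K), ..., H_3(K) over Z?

H_0 = Z,  H_1 = 0,  H_2 = 0,  H_3 = Z.

Take the total order 0 < 1 < 2 < 3 < 4 on the vertex set. Then K (dimension 3) consists of the simplices:

  0-simplices (5): [0], [1], [2], [3], [4]
  1-simplices (10): [0,1], [0,2], [0,3], [0,4], [1,2], [1,3], [1,4], [2,3], [2,4], [3,4]
  2-simplices (10): [0,1,2], [0,1,3], [0,1,4], [0,2,3], [0,2,4], [0,3,4], [1,2,3], [1,2,4], [1,3,4], [2,3,4]
  3-simplices (5): [0,1,2,3], [0,1,2,4], [0,1,3,4], [0,2,3,4], [1,2,3,4]

so the chain groups are C_0 ≅ Z^5, C_1 ≅ Z^10, C_2 ≅ Z^10, C_3 ≅ Z^5.

The boundary map ∂_1: C_1 → C_0 is given by ∂[p,q] = [q] − [p]. For instance
  ∂[2,4] = [4] − [2].
The resulting 5×10 matrix has rank 4, and its Smith normal form has invariant factors (1,1,1,1).

The boundary map ∂_2: C_2 → C_1 sends each 2-simplex [p,q,r] to [q,r] − [p,r] + [p,q]. For instance
  ∂[1,3,4] = [3,4] − [1,4] + [1,3],
  ∂[0,3,4] = [3,4] − [0,4] + [0,3].
As a 10×10 matrix over Z this has rank 6, with invariant factors (1,1,1,1,1,1).

Boundary ∂_3: C_3 → C_2 sends each 3-simplex σ to the alternating sum Σ_i (−1)^i (σ with its i-th vertex removed). For instance
  ∂[0,1,2,3] = [1,2,3] − [0,2,3] + [0,1,3] − [0,1,2],
  ∂[0,2,3,4] = [2,3,4] − [0,3,4] + [0,2,4] − [0,2,3].
The resulting 10×5 matrix has rank 4, and its Smith normal form has invariant factors (1,1,1,1).

From H_k ≅ ker(∂_k) / im(∂_{k+1}) we obtain:

  H_0: rank C_0 − rank ∂_1 = 5 − 4 = 1, and the invariant factors of ∂_1 are all 1, so H_0 = Z.
  H_1: rank ker ∂_1 − rank ∂_2 = (10 − 4) − 6 = 0, and the invariant factors of ∂_2 are all 1, so H_1 = 0.
  H_2: rank ker ∂_2 − rank ∂_3 = (10 − 6) − 4 = 0, and the invariant factors of ∂_3 are all 1, so H_2 = 0.
  H_3: rank ker ∂_3 − rank ∂_4 = (5 − 4) − 0 = 1, and there is no ∂_4, so H_3 = Z.

As a check, the Euler characteristic is 5 − 10 + 10 − 5 = 0, which agrees with 1 − 0 + 0 − 1 = 0.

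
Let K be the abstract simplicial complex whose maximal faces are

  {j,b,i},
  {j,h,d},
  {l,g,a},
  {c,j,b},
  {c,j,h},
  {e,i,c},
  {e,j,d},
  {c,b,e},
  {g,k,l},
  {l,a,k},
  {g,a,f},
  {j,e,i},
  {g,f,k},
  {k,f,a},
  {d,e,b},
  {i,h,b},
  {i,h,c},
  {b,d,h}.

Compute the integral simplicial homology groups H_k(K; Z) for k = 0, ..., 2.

We work with the vertex ordering a < b < c < d < e < f < g < h < i < j < k < l. The simplices of K, each written with vertices in increasing order, are:

  0-simplices (12): a, b, c, d, e, f, g, h, i, j, k, l
  1-simplices (27): af, ag, ak, al, bc, bd, be, bh, bi, bj, ce, ch, ci, cj, de, dh, dj, ei, ej, fg, fk, gk, gl, hi, hj, ij, kl
  2-simplices (18): afg, afk, agl, akl, bce, bcj, bde, bdh, bhi, bij, cei, chi, chj, dej, dhj, eij, fgk, gkl

so the chain groups are C_0 ≅ Z^12, C_1 ≅ Z^27, C_2 ≅ Z^18.

Boundary ∂_1: C_1 → C_0 sends each edge [p,q] (with p < q) to q − p. For instance
  ∂fg = g − f.
As a 12×27 matrix over Z this has rank 10, with invariant factors (1,1,1,1,1,1,1,1,1,1).

∂_2: C_2 → C_1 acts by ∂[p,q,r] = [q,r] − [p,r] + [p,q]. For instance
  ∂agl = gl − al + ag,
  ∂bdh = dh − bh + bd.
The resulting 27×18 matrix has rank 17, and its Smith normal form has invariant factors (1,1,1,1,1,1,1,1,1,1,1,1,1,1,1,1,2).

Reading off H_k = ker ∂_k / im ∂_{k+1}:

  H_0: rank C_0 − rank ∂_1 = 12 − 10 = 2, and the invariant factors of ∂_1 are all 1, so H_0 = Z^2.
  H_1: rank ker ∂_1 − rank ∂_2 = (27 − 10) − 17 = 0, and ∂_2 has invariant factor 2 > 1, so H_1 = Z/2.
  H_2: rank ker ∂_2 − rank ∂_3 = (18 − 17) − 0 = 1, and there is no ∂_3, so H_2 = Z.

H_0 = Z^2,  H_1 = Z/2,  H_2 = Z.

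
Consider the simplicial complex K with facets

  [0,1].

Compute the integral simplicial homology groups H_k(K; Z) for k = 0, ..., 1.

H_0 = Z,  H_1 = 0.

Order the vertices as 0 < 1. Listing each simplex with vertices in this order, K has dimension 1 with simplices:

  0-simplices (2): [0], [1]
  1-simplices (1): [0,1]

so the chain groups are C_0 ≅ Z^2, C_1 ≅ Z^1.

∂_1: C_1 → C_0 is given by ∂[p,q] = [q] − [p].
As a 2×1 matrix over Z this has rank 1, with invariant factors (1).

From H_k ≅ ker(∂_k) / im(∂_{k+1}) we obtain:

  H_0: rank C_0 − rank ∂_1 = 2 − 1 = 1, and the invariant factors of ∂_1 are all 1, so H_0 = Z.
  H_1: rank ker ∂_1 − rank ∂_2 = (1 − 1) − 0 = 0, and there is no ∂_2, so H_1 = 0.

(K is a triangulation of the 1-simplex.)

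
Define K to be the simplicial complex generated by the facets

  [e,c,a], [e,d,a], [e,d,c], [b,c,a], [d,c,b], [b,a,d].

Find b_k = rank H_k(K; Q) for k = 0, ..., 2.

b_0 = 1, b_1 = 0, b_2 = 1.

K has 5 vertices, 9 edges, 6 triangles.
rank ∂_0 = 0, rank ∂_1 = 4 ⇒ b_0 = 5 − 0 − 4 = 1; all invariant factors of ∂_1 are 1 so no torsion. So H_0 ≅ Z.
rank ∂_1 = 4, rank ∂_2 = 5 ⇒ b_1 = 9 − 4 − 5 = 0; all invariant factors of ∂_2 are 1 so no torsion. So H_1 ≅ 0.
rank ∂_2 = 5, rank ∂_3 = 0 ⇒ b_2 = 6 − 5 − 0 = 1. So H_2 ≅ Z.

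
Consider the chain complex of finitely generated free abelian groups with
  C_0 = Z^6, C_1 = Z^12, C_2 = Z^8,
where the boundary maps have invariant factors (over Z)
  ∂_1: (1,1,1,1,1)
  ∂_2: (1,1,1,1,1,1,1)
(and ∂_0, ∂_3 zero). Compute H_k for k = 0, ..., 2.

H_0: b_0 = 6 − 0 − 5 = 1; torsion from ∂_1 factors > 1: none. So H_0 = Z.
H_1: b_1 = 12 − 5 − 7 = 0; torsion from ∂_2 factors > 1: none. So H_1 = 0.
H_2: b_2 = 8 − 7 − 0 = 1; torsion from ∂_3 factors > 1: none. So H_2 = Z.

H_0 = Z,  H_1 = 0,  H_2 = Z.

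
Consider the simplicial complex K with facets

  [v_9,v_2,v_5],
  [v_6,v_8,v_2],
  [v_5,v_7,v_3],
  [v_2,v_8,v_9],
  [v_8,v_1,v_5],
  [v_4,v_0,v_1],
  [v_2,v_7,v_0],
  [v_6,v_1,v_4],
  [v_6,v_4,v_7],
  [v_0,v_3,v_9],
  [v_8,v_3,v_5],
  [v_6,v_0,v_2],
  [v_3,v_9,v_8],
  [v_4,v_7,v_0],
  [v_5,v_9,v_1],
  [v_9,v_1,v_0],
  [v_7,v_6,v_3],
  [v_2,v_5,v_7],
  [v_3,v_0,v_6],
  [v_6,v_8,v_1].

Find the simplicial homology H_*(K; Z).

H_0 = Z,  H_1 = Z ⊕ Z/2,  H_2 = 0.

Fix the vertex order v_0 < v_1 < v_2 < v_3 < v_4 < v_5 < v_6 < v_7 < v_8 < v_9 and write every simplex with vertices in increasing order. Then dim K = 2 and the simplices of K are:

  0-simplices (10): [v_0], [v_1], [v_2], [v_3], [v_4], [v_5], [v_6], [v_7], [v_8], [v_9]
  1-simplices (30): (30 of them)
  2-simplices (20): (20 of them)

so the chain groups are C_0 ≅ Z^10, C_1 ≅ Z^30, C_2 ≅ Z^20.

The boundary map ∂_1: C_1 → C_0 is given by ∂[p,q] = [q] − [p]. For instance
  ∂[v_4,v_7] = [v_7] − [v_4].
The 10×30 boundary matrix has rank 9 and Smith normal form diag(1,1,1,1,1,1,1,1,1).

The boundary map ∂_2: C_2 → C_1 maps a triangle to the signed sum of its edges. For instance
  ∂[v_0,v_3,v_6] = [v_3,v_6] − [v_0,v_6] + [v_0,v_3],
  ∂[v_1,v_6,v_8] = [v_6,v_8] − [v_1,v_8] + [v_1,v_6].
The 30×20 boundary matrix has rank 20 and Smith normal form diag(1,1,1,1,1,1,1,1,1,1,1,1,1,1,1,1,1,1,1,2).

Computing H_k = (kernel of ∂_k) / (image of ∂_{k+1}):

  H_0: rank C_0 − rank ∂_1 = 10 − 9 = 1, and the invariant factors of ∂_1 are all 1, so H_0 ≅ Z.
  H_1: rank ker ∂_1 − rank ∂_2 = (30 − 9) − 20 = 1, and ∂_2 has invariant factor 2 > 1, so H_1 ≅ Z ⊕ Z/2.
  H_2: rank ker ∂_2 − rank ∂_3 = (20 − 20) − 0 = 0, and there is no ∂_3, so H_2 ≅ 0.

As a check, the Euler characteristic is 10 − 30 + 20 = 0, which agrees with 1 − 1 + 0 = 0.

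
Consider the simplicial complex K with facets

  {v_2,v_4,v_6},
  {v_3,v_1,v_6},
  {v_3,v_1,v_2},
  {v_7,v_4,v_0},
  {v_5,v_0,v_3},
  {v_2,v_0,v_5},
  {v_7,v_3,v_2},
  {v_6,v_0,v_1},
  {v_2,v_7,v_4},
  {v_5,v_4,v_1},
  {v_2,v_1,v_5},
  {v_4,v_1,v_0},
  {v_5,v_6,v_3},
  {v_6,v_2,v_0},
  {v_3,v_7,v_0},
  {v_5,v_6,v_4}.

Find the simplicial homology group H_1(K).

We work with the vertex ordering v_0 < v_1 < v_2 < v_3 < v_4 < v_5 < v_6 < v_7. The simplices of K, each written with vertices in increasing order, are:

  0-simplices (8): [v_0], [v_1], [v_2], [v_3], [v_4], [v_5], [v_6], [v_7]
  1-simplices (24): (24 of them)
  2-simplices (16): (16 of them)

giving chain groups C_0 ≅ Z^8, C_1 ≅ Z^24, C_2 ≅ Z^16.

The boundary map ∂_1: C_1 → C_0 is given by ∂[p,q] = [q] − [p].
This gives a 8×24 integer matrix of rank 7; reducing to Smith normal form yields diagonal entries (1,1,1,1,1,1,1).

The boundary map ∂_2: C_2 → C_1 acts by ∂[p,q,r] = [q,r] − [p,r] + [p,q]. For instance
  ∂[v_0,v_3,v_5] = [v_3,v_5] − [v_0,v_5] + [v_0,v_3],
  ∂[v_0,v_4,v_7] = [v_4,v_7] − [v_0,v_7] + [v_0,v_4].
The resulting 24×16 matrix has rank 15, and its Smith normal form has invariant factors (1,1,1,1,1,1,1,1,1,1,1,1,1,1,1).

Computing H_k = (kernel of ∂_k) / (image of ∂_{k+1}):

  H_1: rank ker ∂_1 − rank ∂_2 = (24 − 7) − 15 = 2, and the invariant factors of ∂_2 are all 1, so H_1 = Z^2.

(K is a triangulation of the torus T^2.)

H_1 = Z^2.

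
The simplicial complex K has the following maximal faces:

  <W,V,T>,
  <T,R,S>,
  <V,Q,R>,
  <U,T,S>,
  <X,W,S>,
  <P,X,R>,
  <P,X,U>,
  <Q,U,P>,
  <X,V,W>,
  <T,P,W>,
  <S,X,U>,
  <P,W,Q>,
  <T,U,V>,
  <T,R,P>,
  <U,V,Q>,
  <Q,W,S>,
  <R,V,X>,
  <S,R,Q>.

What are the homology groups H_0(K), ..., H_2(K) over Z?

Fix the vertex order P < Q < R < S < T < U < V < W < X and write every simplex with vertices in increasing order. Then dim K = 2 and the simplices of K are:

  0-simplices (9): P, Q, R, S, T, U, V, W, X
  1-simplices (27): PQ, PR, PT, PU, PW, PX, QR, QS, QU, QV, QW, RS, RT, RV, RX, ST, SU, SW, SX, TU, TV, TW, UV, UX, VW, VX, WX
  2-simplices (18): PQU, PQW, PRT, PRX, PTW, PUX, QRS, QRV, QSW, QUV, RST, RVX, STU, SUX, SWX, TUV, TVW, VWX

Hence C_0 ≅ Z^9, C_1 ≅ Z^27, C_2 ≅ Z^18.

Boundary ∂_1: C_1 → C_0 sends each edge [p,q] (with p < q) to q − p.
This gives a 9×27 integer matrix of rank 8; reducing to Smith normal form yields diagonal entries (1,1,1,1,1,1,1,1).

∂_2: C_2 → C_1 sends each 2-simplex [p,q,r] to [q,r] − [p,r] + [p,q]. For instance
  ∂PUX = UX − PX + PU,
  ∂STU = TU − SU + ST.
The resulting 27×18 matrix has rank 17, and its Smith normal form has invariant factors (1,1,1,1,1,1,1,1,1,1,1,1,1,1,1,1,1).

Computing H_k = (kernel of ∂_k) / (image of ∂_{k+1}):

  H_0: rank C_0 − rank ∂_1 = 9 − 8 = 1, and the invariant factors of ∂_1 are all 1, so H_0 = Z.
  H_1: rank ker ∂_1 − rank ∂_2 = (27 − 8) − 17 = 2, and the invariant factors of ∂_2 are all 1, so H_1 = Z^2.
  H_2: rank ker ∂_2 − rank ∂_3 = (18 − 17) − 0 = 1, and there is no ∂_3, so H_2 = Z.

(K is a triangulation of the torus T^2.)

H_0 ≅ Z,  H_1 ≅ Z^2,  H_2 ≅ Z.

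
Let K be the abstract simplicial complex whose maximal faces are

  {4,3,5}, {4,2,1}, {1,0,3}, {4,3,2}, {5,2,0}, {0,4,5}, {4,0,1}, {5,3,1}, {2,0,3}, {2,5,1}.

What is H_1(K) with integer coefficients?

H_1 = Z/2.

Take the total order 0 < 1 < 2 < 3 < 4 < 5 on the vertex set. Then K (dimension 2) consists of the simplices:

  0-simplices (6): [0], [1], [2], [3], [4], [5]
  1-simplices (15): [0,1], [0,2], [0,3], [0,4], [0,5], [1,2], [1,3], [1,4], [1,5], [2,3], [2,4], [2,5], [3,4], [3,5], [4,5]
  2-simplices (10): [0,1,3], [0,1,4], [0,2,3], [0,2,5], [0,4,5], [1,2,4], [1,2,5], [1,3,5], [2,3,4], [3,4,5]

Hence C_0 ≅ Z^6, C_1 ≅ Z^15, C_2 ≅ Z^10.

The boundary map ∂_1: C_1 → C_0 maps an edge to its endpoints' difference, ∂[p,q] = q − p. For instance
  ∂[2,4] = [4] − [2].
This gives a 6×15 integer matrix of rank 5; reducing to Smith normal form yields diagonal entries (1,1,1,1,1).

The boundary map ∂_2: C_2 → C_1 acts by ∂[p,q,r] = [q,r] − [p,r] + [p,q]. For instance
  ∂[0,1,3] = [1,3] − [0,3] + [0,1],
  ∂[0,2,3] = [2,3] − [0,3] + [0,2].
The resulting 15×10 matrix has rank 10, and its Smith normal form has invariant factors (1,1,1,1,1,1,1,1,1,2).

From H_k ≅ ker(∂_k) / im(∂_{k+1}) we obtain:

  H_1: rank ker ∂_1 − rank ∂_2 = (15 − 5) − 10 = 0, and ∂_2 has invariant factor 2 > 1, so H_1 = Z/2.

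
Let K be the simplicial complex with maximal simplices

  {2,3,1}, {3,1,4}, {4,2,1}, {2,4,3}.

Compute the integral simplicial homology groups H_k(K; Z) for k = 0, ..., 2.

H_0 = Z,  H_1 = 0,  H_2 = Z.

Order the vertices as 1 < 2 < 3 < 4. Listing each simplex with vertices in this order, K has dimension 2 with simplices:

  0-simplices (4): [1], [2], [3], [4]
  1-simplices (6): [1,2], [1,3], [1,4], [2,3], [2,4], [3,4]
  2-simplices (4): [1,2,3], [1,2,4], [1,3,4], [2,3,4]

so the chain groups are C_0 ≅ Z^4, C_1 ≅ Z^6, C_2 ≅ Z^4.

Boundary ∂_1: C_1 → C_0 maps an edge to its endpoints' difference, ∂[p,q] = q − p. For instance
  ∂[2,3] = [3] − [2].
The 4×6 boundary matrix has rank 3 and Smith normal form diag(1,1,1).

The boundary map ∂_2: C_2 → C_1 sends each 2-simplex [p,q,r] to [q,r] − [p,r] + [p,q]. For instance
  ∂[2,3,4] = [3,4] − [2,4] + [2,3],
  ∂[1,3,4] = [3,4] − [1,4] + [1,3].
As a 6×4 matrix over Z this has rank 3, with invariant factors (1,1,1).

From H_k ≅ ker(∂_k) / im(∂_{k+1}) we obtain:

  H_0: rank C_0 − rank ∂_1 = 4 − 3 = 1, and the invariant factors of ∂_1 are all 1, so H_0 ≅ Z.
  H_1: rank ker ∂_1 − rank ∂_2 = (6 − 3) − 3 = 0, and the invariant factors of ∂_2 are all 1, so H_1 ≅ 0.
  H_2: rank ker ∂_2 − rank ∂_3 = (4 − 3) − 0 = 1, and there is no ∂_3, so H_2 ≅ Z.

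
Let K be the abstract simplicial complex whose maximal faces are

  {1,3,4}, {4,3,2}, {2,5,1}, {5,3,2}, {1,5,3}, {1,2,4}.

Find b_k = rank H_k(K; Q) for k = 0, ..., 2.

Take the total order 1 < 2 < 3 < 4 < 5 on the vertex set. Then K (dimension 2) consists of the simplices:

  0-simplices (5): [1], [2], [3], [4], [5]
  1-simplices (9): [1,2], [1,3], [1,4], [1,5], [2,3], [2,4], [2,5], [3,4], [3,5]
  2-simplices (6): [1,2,4], [1,2,5], [1,3,4], [1,3,5], [2,3,4], [2,3,5]

giving chain groups C_0 ≅ Z^5, C_1 ≅ Z^9, C_2 ≅ Z^6.

∂_1: C_1 → C_0 maps an edge to its endpoints' difference, ∂[p,q] = q − p. For instance
  ∂[1,2] = [2] − [1].
This gives a 5×9 integer matrix of rank 4; reducing to Smith normal form yields diagonal entries (1,1,1,1).

Boundary ∂_2: C_2 → C_1 sends each 2-simplex [p,q,r] to [q,r] − [p,r] + [p,q]. For instance
  ∂[1,3,5] = [3,5] − [1,5] + [1,3],
  ∂[2,3,4] = [3,4] − [2,4] + [2,3].
As a 9×6 matrix over Z this has rank 5, with invariant factors (1,1,1,1,1).

From H_k ≅ ker(∂_k) / im(∂_{k+1}) we obtain:

  H_0: rank C_0 − rank ∂_1 = 5 − 4 = 1, and the invariant factors of ∂_1 are all 1, so H_0 = Z.
  H_1: rank ker ∂_1 − rank ∂_2 = (9 − 4) − 5 = 0, and the invariant factors of ∂_2 are all 1, so H_1 = 0.
  H_2: rank ker ∂_2 − rank ∂_3 = (6 − 5) − 0 = 1, and there is no ∂_3, so H_2 = Z.

Hence the Betti numbers are b_0 = 1, b_1 = 0, b_2 = 1.

b_0 = 1, b_1 = 0, b_2 = 1.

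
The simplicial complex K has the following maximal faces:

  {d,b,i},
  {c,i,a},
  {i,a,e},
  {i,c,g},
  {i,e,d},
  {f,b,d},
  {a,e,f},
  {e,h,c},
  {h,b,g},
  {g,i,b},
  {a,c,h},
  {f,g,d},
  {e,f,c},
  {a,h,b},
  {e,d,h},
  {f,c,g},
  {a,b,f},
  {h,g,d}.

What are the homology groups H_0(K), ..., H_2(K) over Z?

Take the total order a < b < c < d < e < f < g < h < i on the vertex set. Then K (dimension 2) consists of the simplices:

  0-simplices (9): a, b, c, d, e, f, g, h, i
  1-simplices (27): ab, ac, ae, af, ah, ai, bd, bf, bg, bh, bi, ce, cf, cg, ch, ci, de, df, dg, dh, di, ef, eh, ei, fg, gh, gi
  2-simplices (18): abf, abh, ach, aci, aef, aei, bdf, bdi, bgh, bgi, cef, ceh, cfg, cgi, deh, dei, dfg, dgh

Hence C_0 ≅ Z^9, C_1 ≅ Z^27, C_2 ≅ Z^18.

The boundary map ∂_1: C_1 → C_0 sends each edge [p,q] (with p < q) to q − p.
The 9×27 boundary matrix has rank 8 and Smith normal form diag(1,1,1,1,1,1,1,1).

∂_2: C_2 → C_1 acts by ∂[p,q,r] = [q,r] − [p,r] + [p,q]. For instance
  ∂dgh = gh − dh + dg,
  ∂bgh = gh − bh + bg.
The resulting 27×18 matrix has rank 18, and its Smith normal form has invariant factors (1,1,1,1,1,1,1,1,1,1,1,1,1,1,1,1,1,2).

From H_k ≅ ker(∂_k) / im(∂_{k+1}) we obtain:

  H_0: rank C_0 − rank ∂_1 = 9 − 8 = 1, and the invariant factors of ∂_1 are all 1, so H_0 ≅ Z.
  H_1: rank ker ∂_1 − rank ∂_2 = (27 − 8) − 18 = 1, and ∂_2 has invariant factor 2 > 1, so H_1 ≅ Z ⊕ Z/2Z.
  H_2: rank ker ∂_2 − rank ∂_3 = (18 − 18) − 0 = 0, and there is no ∂_3, so H_2 ≅ 0.

As a check, the Euler characteristic is 9 − 27 + 18 = 0, which agrees with 1 − 1 + 0 = 0.

H_0 ≅ Z,  H_1 ≅ Z ⊕ Z/2Z,  H_2 = 0.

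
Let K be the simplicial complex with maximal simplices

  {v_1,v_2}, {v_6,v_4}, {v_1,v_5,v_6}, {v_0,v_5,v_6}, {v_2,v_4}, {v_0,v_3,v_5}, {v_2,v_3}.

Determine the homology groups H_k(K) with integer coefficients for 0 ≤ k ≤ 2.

H_0 = Z,  H_1 = Z^2,  H_2 = 0.

Fix the vertex order v_0 < v_1 < v_2 < v_3 < v_4 < v_5 < v_6 and write every simplex with vertices in increasing order. Then dim K = 2 and the simplices of K are:

  0-simplices (7): [v_0], [v_1], [v_2], [v_3], [v_4], [v_5], [v_6]
  1-simplices (11): [v_0,v_3], [v_0,v_5], [v_0,v_6], [v_1,v_2], [v_1,v_5], [v_1,v_6], [v_2,v_3], [v_2,v_4], [v_3,v_5], [v_4,v_6], [v_5,v_6]
  2-simplices (3): [v_0,v_3,v_5], [v_0,v_5,v_6], [v_1,v_5,v_6]

giving chain groups C_0 ≅ Z^7, C_1 ≅ Z^11, C_2 ≅ Z^3.

∂_1: C_1 → C_0 is given by ∂[p,q] = [q] − [p]. For instance
  ∂[v_1,v_2] = [v_2] − [v_1].
As a 7×11 matrix over Z this has rank 6, with invariant factors (1,1,1,1,1,1).

The boundary map ∂_2: C_2 → C_1 sends each 2-simplex [p,q,r] to [q,r] − [p,r] + [p,q]. For instance
  ∂[v_0,v_5,v_6] = [v_5,v_6] − [v_0,v_6] + [v_0,v_5],
  ∂[v_0,v_3,v_5] = [v_3,v_5] − [v_0,v_5] + [v_0,v_3].
This gives a 11×3 integer matrix of rank 3; reducing to Smith normal form yields diagonal entries (1,1,1).

Now H_k = ker ∂_k / im ∂_{k+1}, so:

  H_0: rank C_0 − rank ∂_1 = 7 − 6 = 1, and the invariant factors of ∂_1 are all 1, so H_0 = Z.
  H_1: rank ker ∂_1 − rank ∂_2 = (11 − 6) − 3 = 2, and the invariant factors of ∂_2 are all 1, so H_1 = Z^2.
  H_2: rank ker ∂_2 − rank ∂_3 = (3 − 3) − 0 = 0, and there is no ∂_3, so H_2 = 0.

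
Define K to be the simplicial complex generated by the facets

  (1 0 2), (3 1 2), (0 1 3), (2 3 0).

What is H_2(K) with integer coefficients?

We work with the vertex ordering 0 < 1 < 2 < 3. The simplices of K, each written with vertices in increasing order, are:

  0-simplices (4): [0], [1], [2], [3]
  1-simplices (6): [0,1], [0,2], [0,3], [1,2], [1,3], [2,3]
  2-simplices (4): [0,1,2], [0,1,3], [0,2,3], [1,2,3]

so the chain groups are C_0 ≅ Z^4, C_1 ≅ Z^6, C_2 ≅ Z^4.

Boundary ∂_1: C_1 → C_0 is given by ∂[p,q] = [q] − [p]. For instance
  ∂[0,3] = [3] − [0].
As a 4×6 matrix over Z this has rank 3, with invariant factors (1,1,1).

Boundary ∂_2: C_2 → C_1 sends each 2-simplex [p,q,r] to [q,r] − [p,r] + [p,q]. For instance
  ∂[0,2,3] = [2,3] − [0,3] + [0,2],
  ∂[0,1,3] = [1,3] − [0,3] + [0,1].
The 6×4 boundary matrix has rank 3 and Smith normal form diag(1,1,1).

Reading off H_k = ker ∂_k / im ∂_{k+1}:

  H_2: rank ker ∂_2 − rank ∂_3 = (4 − 3) − 0 = 1, and there is no ∂_3, so H_2 ≅ Z.

H_2 ≅ Z.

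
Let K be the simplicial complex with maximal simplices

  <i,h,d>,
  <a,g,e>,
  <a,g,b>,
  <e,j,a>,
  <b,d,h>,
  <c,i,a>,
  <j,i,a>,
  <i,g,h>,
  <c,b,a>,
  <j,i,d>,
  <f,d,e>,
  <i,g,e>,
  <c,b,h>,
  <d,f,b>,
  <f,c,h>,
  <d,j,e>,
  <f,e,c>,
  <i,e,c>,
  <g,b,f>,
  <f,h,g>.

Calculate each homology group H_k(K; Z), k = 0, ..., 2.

Take the total order a < b < c < d < e < f < g < h < i < j on the vertex set. Then K (dimension 2) consists of the simplices:

  0-simplices (10): a, b, c, d, e, f, g, h, i, j
  1-simplices (30): ab, ac, ae, ag, ai, aj, bc, bd, bf, bg, bh, ce, cf, ch, ci, de, df, dh, di, dj, ef, eg, ei, ej, fg, fh, gh, gi, hi, ij
  2-simplices (20): abc, abg, aci, aeg, aej, aij, bch, bdf, bdh, bfg, cef, cei, cfh, def, dej, dhi, dij, egi, fgh, ghi

giving chain groups C_0 ≅ Z^10, C_1 ≅ Z^30, C_2 ≅ Z^20.

∂_1: C_1 → C_0 is given by ∂[p,q] = [q] − [p].
This gives a 10×30 integer matrix of rank 9; reducing to Smith normal form yields diagonal entries (1,1,1,1,1,1,1,1,1).

∂_2: C_2 → C_1 maps a triangle to the signed sum of its edges. For instance
  ∂abc = bc − ac + ab,
  ∂aij = ij − aj + ai.
This gives a 30×20 integer matrix of rank 20; reducing to Smith normal form yields diagonal entries (1,1,1,1,1,1,1,1,1,1,1,1,1,1,1,1,1,1,1,2).

Reading off H_k = ker ∂_k / im ∂_{k+1}:

  H_0: rank C_0 − rank ∂_1 = 10 − 9 = 1, and the invariant factors of ∂_1 are all 1, so H_0 = Z.
  H_1: rank ker ∂_1 − rank ∂_2 = (30 − 9) − 20 = 1, and ∂_2 has invariant factor 2 > 1, so H_1 = Z ⊕ Z_2.
  H_2: rank ker ∂_2 − rank ∂_3 = (20 − 20) − 0 = 0, and there is no ∂_3, so H_2 = 0.

As a check, the Euler characteristic is 10 − 30 + 20 = 0, which agrees with 1 − 1 + 0 = 0.
(K is a triangulation of the Klein bottle.)

H_0 ≅ Z,  H_1 ≅ Z ⊕ Z_2,  H_2 = 0.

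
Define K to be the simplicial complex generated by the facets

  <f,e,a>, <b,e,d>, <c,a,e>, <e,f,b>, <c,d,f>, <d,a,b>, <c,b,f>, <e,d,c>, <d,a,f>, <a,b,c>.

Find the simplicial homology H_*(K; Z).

H_0 = Z,  H_1 = Z/2,  H_2 = 0.

Take the total order a < b < c < d < e < f on the vertex set. Then K (dimension 2) consists of the simplices:

  0-simplices (6): a, b, c, d, e, f
  1-simplices (15): ab, ac, ad, ae, af, bc, bd, be, bf, cd, ce, cf, de, df, ef
  2-simplices (10): abc, abd, ace, adf, aef, bcf, bde, bef, cde, cdf

Hence C_0 ≅ Z^6, C_1 ≅ Z^15, C_2 ≅ Z^10.

∂_1: C_1 → C_0 is given by ∂[p,q] = [q] − [p]. For instance
  ∂df = f − d.
The resulting 6×15 matrix has rank 5, and its Smith normal form has invariant factors (1,1,1,1,1).

Boundary ∂_2: C_2 → C_1 acts by ∂[p,q,r] = [q,r] − [p,r] + [p,q]. For instance
  ∂cde = de − ce + cd,
  ∂abd = bd − ad + ab.
The 15×10 boundary matrix has rank 10 and Smith normal form diag(1,1,1,1,1,1,1,1,1,2).

From H_k ≅ ker(∂_k) / im(∂_{k+1}) we obtain:

  H_0: rank C_0 − rank ∂_1 = 6 − 5 = 1, and the invariant factors of ∂_1 are all 1, so H_0 ≅ Z.
  H_1: rank ker ∂_1 − rank ∂_2 = (15 − 5) − 10 = 0, and ∂_2 has invariant factor 2 > 1, so H_1 ≅ Z/2.
  H_2: rank ker ∂_2 − rank ∂_3 = (10 − 10) − 0 = 0, and there is no ∂_3, so H_2 ≅ 0.

As a check, the Euler characteristic is 6 − 15 + 10 = 1, which agrees with 1 − 0 + 0 = 1.
(K is a triangulation of the real projective plane RP^2.)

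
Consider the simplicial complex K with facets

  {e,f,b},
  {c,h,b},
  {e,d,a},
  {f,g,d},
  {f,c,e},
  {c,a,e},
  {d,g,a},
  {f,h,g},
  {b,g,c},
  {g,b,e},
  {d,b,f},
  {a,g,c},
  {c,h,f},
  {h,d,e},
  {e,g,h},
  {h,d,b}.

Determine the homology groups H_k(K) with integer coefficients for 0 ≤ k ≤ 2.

Fix the vertex order a < b < c < d < e < f < g < h and write every simplex with vertices in increasing order. Then dim K = 2 and the simplices of K are:

  0-simplices (8): a, b, c, d, e, f, g, h
  1-simplices (24): ac, ad, ae, ag, bc, bd, be, bf, bg, bh, ce, cf, cg, ch, de, df, dg, dh, ef, eg, eh, fg, fh, gh
  2-simplices (16): ace, acg, ade, adg, bcg, bch, bdf, bdh, bef, beg, cef, cfh, deh, dfg, egh, fgh

giving chain groups C_0 ≅ Z^8, C_1 ≅ Z^24, C_2 ≅ Z^16.

Boundary ∂_1: C_1 → C_0 sends each edge [p,q] (with p < q) to q − p. For instance
  ∂bc = c − b.
As a 8×24 matrix over Z this has rank 7, with invariant factors (1,1,1,1,1,1,1).

The boundary map ∂_2: C_2 → C_1 sends each 2-simplex [p,q,r] to [q,r] − [p,r] + [p,q]. For instance
  ∂bdh = dh − bh + bd,
  ∂ace = ce − ae + ac.
The 24×16 boundary matrix has rank 15 and Smith normal form diag(1,1,1,1,1,1,1,1,1,1,1,1,1,1,1).

Reading off H_k = ker ∂_k / im ∂_{k+1}:

  H_0: rank C_0 − rank ∂_1 = 8 − 7 = 1, and the invariant factors of ∂_1 are all 1, so H_0 ≅ Z.
  H_1: rank ker ∂_1 − rank ∂_2 = (24 − 7) − 15 = 2, and the invariant factors of ∂_2 are all 1, so H_1 ≅ Z^2.
  H_2: rank ker ∂_2 − rank ∂_3 = (16 − 15) − 0 = 1, and there is no ∂_3, so H_2 ≅ Z.

As a check, the Euler characteristic is 8 − 24 + 16 = 0, which agrees with 1 − 2 + 1 = 0.

H_0 ≅ Z,  H_1 ≅ Z^2,  H_2 ≅ Z.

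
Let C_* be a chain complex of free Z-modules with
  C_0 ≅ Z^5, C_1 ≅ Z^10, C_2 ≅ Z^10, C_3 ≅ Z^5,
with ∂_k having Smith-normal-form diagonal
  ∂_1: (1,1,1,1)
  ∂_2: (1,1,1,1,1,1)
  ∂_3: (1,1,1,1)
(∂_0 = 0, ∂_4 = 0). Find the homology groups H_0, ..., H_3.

H_0 = Z,  H_1 = 0,  H_2 = 0,  H_3 = Z.

H_0: b_0 = 5 − 0 − 4 = 1; torsion from ∂_1 factors > 1: none. So H_0 = Z.
H_1: b_1 = 10 − 4 − 6 = 0; torsion from ∂_2 factors > 1: none. So H_1 = 0.
H_2: b_2 = 10 − 6 − 4 = 0; torsion from ∂_3 factors > 1: none. So H_2 = 0.
H_3: b_3 = 5 − 4 − 0 = 1; torsion from ∂_4 factors > 1: none. So H_3 = Z.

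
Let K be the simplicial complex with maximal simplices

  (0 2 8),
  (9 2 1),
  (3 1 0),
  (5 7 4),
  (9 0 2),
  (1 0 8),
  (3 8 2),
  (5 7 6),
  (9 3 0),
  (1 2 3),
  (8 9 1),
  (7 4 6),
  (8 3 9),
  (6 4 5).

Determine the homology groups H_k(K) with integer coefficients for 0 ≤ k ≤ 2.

We work with the vertex ordering 0 < 1 < 2 < 3 < 4 < 5 < 6 < 7 < 8 < 9. The simplices of K, each written with vertices in increasing order, are:

  0-simplices (10): [0], [1], [2], [3], [4], [5], [6], [7], [8], [9]
  1-simplices (21): [0,1], [0,2], [0,3], [0,8], [0,9], [1,2], [1,3], [1,8], [1,9], [2,3], [2,8], [2,9], [3,8], [3,9], [4,5], [4,6], [4,7], [5,6], [5,7], [6,7], [8,9]
  2-simplices (14): [0,1,3], [0,1,8], [0,2,8], [0,2,9], [0,3,9], [1,2,3], [1,2,9], [1,8,9], [2,3,8], [3,8,9], [4,5,6], [4,5,7], [4,6,7], [5,6,7]

giving chain groups C_0 ≅ Z^10, C_1 ≅ Z^21, C_2 ≅ Z^14.

Boundary ∂_1: C_1 → C_0 sends each edge [p,q] (with p < q) to q − p. For instance
  ∂[6,7] = [7] − [6].
The resulting 10×21 matrix has rank 8, and its Smith normal form has invariant factors (1,1,1,1,1,1,1,1).

Boundary ∂_2: C_2 → C_1 sends each 2-simplex [p,q,r] to [q,r] − [p,r] + [p,q]. For instance
  ∂[1,2,9] = [2,9] − [1,9] + [1,2],
  ∂[3,8,9] = [8,9] − [3,9] + [3,8].
The 21×14 boundary matrix has rank 13 and Smith normal form diag(1,1,1,1,1,1,1,1,1,1,1,1,2).

From H_k ≅ ker(∂_k) / im(∂_{k+1}) we obtain:

  H_0: rank C_0 − rank ∂_1 = 10 − 8 = 2, and the invariant factors of ∂_1 are all 1, so H_0 ≅ Z^2.
  H_1: rank ker ∂_1 − rank ∂_2 = (21 − 8) − 13 = 0, and ∂_2 has invariant factor 2 > 1, so H_1 ≅ Z/2.
  H_2: rank ker ∂_2 − rank ∂_3 = (14 − 13) − 0 = 1, and there is no ∂_3, so H_2 ≅ Z.

H_0 = Z^2,  H_1 = Z/2,  H_2 = Z.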